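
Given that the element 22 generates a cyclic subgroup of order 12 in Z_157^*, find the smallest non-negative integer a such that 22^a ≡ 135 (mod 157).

7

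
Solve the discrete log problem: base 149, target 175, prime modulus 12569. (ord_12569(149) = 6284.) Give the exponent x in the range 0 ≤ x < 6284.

Baby-step giant-step with m = ceil(sqrt(6284)) = 80.
Baby table (149^j mod 12569 for j=0..79):
  0:1  1:149  2:9632  3:2302  4:3635  5:1148  6:7655  7:9385
  8:3206  9:72  10:10728  11:2209  12:2347  13:10340  14:7242  15:10693
  16:9563  17:4590  18:5184  19:5707  20:8220  21:5587  22:2909  23:6095
  24:3187  25:9810  26:3686  27:8747  28:8696  29:1097  30:56  31:8344
  32:11494  33:3222  34:2456  35:1443  36:1334  37:10231  38:3570  39:4032
  40:10025  41:10583  42:5742  43:866  44:3344  45:8065  46:7630  47:5660
  48:1217  49:5367  50:7836  51:11216  52:12076  53:1957  54:2506  55:8893
  56:5312  57:12210  58:9354  59:11156  60:3136  61:2211  62:2645  63:4466
  64:11846  65:5394  66:11859  67:7331  68:11385  69:12119  70:8364  71:1905
  72:7327  73:10789  74:11298  75:11725  76:12503  77:2735  78:5307  79:11465
Giant step factor: 149^(-80) ≡ 5787 (mod 12569).
Scan 175·5787^i mod 12569 for i = 0, 1, …:
  i=0: 175   i=1: 7205   i=2: 3962   i=3: 2238
  i=4: 5236   i=5: 9442   i=6: 3411   i=7: 6127
  i=8: 12369   i=9: 11517     …   i=34: 12219
  i=35: 10728
Match at i=35, j=10: x = 35·80 + 10 = 2810.

2810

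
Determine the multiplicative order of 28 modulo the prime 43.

42

The order of 28 must divide p − 1 = 42 = 2 · 3 · 7.
Divisors: 1, 2, 3, 6, 7, 14, 21, 42.
Check each in increasing order: 28^1 ≡ 28;  28^2 ≡ 10;  28^3 ≡ 22;  28^6 ≡ 11;  28^7 ≡ 7;  28^14 ≡ 6;  28^21 ≡ 42;  28^42 ≡ 1.
Smallest exponent giving 1 is 42.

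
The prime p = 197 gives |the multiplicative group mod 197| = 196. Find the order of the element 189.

The order of 189 must divide p − 1 = 196 = 2^2 · 7^2.
Divisors: 1, 2, 4, 7, 14, 28, 49, 98, 196.
Check each in increasing order: 189^1 ≡ 189;  189^2 ≡ 64;  189^4 ≡ 156;  189^7 ≡ 110;  189^14 ≡ 83;  189^28 ≡ 191;  189^49 ≡ 183;  189^98 ≡ 196;  189^196 ≡ 1.
Smallest exponent giving 1 is 196.

196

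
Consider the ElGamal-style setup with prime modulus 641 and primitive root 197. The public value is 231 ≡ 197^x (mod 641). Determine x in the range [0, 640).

619

Baby-step giant-step with m = ceil(sqrt(640)) = 26.
Baby table (197^j mod 641 for j=0..25):
  0:1  1:197  2:349  3:166  4:11  5:244  6:634  7:544
  8:121  9:120  10:564  11:215  12:49  13:38  14:435  15:442
  16:539  17:418  18:298  19:375  20:160  21:111  22:73  23:279
  24:478  25:580
Giant step factor: 197^(-26) ≡ 550 (mod 641).
Scan 231·550^i mod 641 for i = 0, 1, …:
  i=0: 231   i=1: 132   i=2: 167   i=3: 187
  i=4: 290   i=5: 532   i=6: 304   i=7: 540
  i=8: 217   i=9: 124     …   i=22: 34
  i=23: 111
Match at i=23, j=21: x = 23·26 + 21 = 619.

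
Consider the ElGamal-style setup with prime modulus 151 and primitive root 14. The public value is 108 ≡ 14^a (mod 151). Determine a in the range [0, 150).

Baby-step giant-step with m = ceil(sqrt(150)) = 13.
Baby table (14^j mod 151 for j=0..12):
  0:1  1:14  2:45  3:26  4:62  5:113  6:72  7:102
  8:69  9:60  10:85  11:133  12:50
Giant step factor: 14^(-13) ≡ 140 (mod 151).
Scan 108·140^i mod 151 for i = 0, 1, …:
  i=0: 108   i=1: 20   i=2: 82   i=3: 4
  i=4: 107   i=5: 31   i=6: 112   i=7: 127
  i=8: 113
Match at i=8, j=5: a = 8·13 + 5 = 109.

109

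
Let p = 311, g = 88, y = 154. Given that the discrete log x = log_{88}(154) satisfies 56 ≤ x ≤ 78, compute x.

Compute 88^56 mod 311 = 235, then multiply by 88 repeatedly:
  88^56=235  88^57=154
Found 154 at exponent 57.

57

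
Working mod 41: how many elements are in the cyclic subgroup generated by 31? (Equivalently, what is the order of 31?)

10

The order of 31 must divide p − 1 = 40 = 2^3 · 5.
Divisors: 1, 2, 4, 5, 8, 10, 20, 40.
Check each in increasing order: 31^1 ≡ 31;  31^2 ≡ 18;  31^4 ≡ 37;  31^5 ≡ 40;  31^8 ≡ 16;  31^10 ≡ 1.
Smallest exponent giving 1 is 10.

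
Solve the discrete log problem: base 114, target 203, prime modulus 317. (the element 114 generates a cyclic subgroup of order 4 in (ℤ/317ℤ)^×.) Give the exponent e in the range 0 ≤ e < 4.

Successive powers of 114 modulo 317:
  114^0=1  114^1=114  114^2=316  114^3=203
So 114^3 ≡ 203 (mod 317), giving e = 3.

3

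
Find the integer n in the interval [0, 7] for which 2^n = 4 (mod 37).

Compute 2^0 mod 37 = 1, then multiply by 2 repeatedly:
  2^0=1  2^1=2  2^2=4
Found 4 at exponent 2.

2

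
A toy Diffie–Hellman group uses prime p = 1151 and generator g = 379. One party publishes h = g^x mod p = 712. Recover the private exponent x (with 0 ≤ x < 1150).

929

Baby-step giant-step with m = ceil(sqrt(1150)) = 34.
Baby table (379^j mod 1151 for j=0..33):
  0:1  1:379  2:917  3:1092  4:659  5:1145  6:28  7:253
  8:354  9:650  10:36  11:983  12:784  13:178  14:704  15:935
  16:1008  17:1051  18:83  19:380  20:145  21:858  22:600  23:653
  24:22  25:281  26:607  27:1004  28:686  29:1019  30:616  31:962
  32:882  33:488
Giant step factor: 379^(-34) ≡ 420 (mod 1151).
Scan 712·420^i mod 1151 for i = 0, 1, …:
  i=0: 712   i=1: 931   i=2: 831   i=3: 267
  i=4: 493   i=5: 1031   i=6: 244   i=7: 41
  i=8: 1106   i=9: 667     …   i=26: 460
  i=27: 983
Match at i=27, j=11: x = 27·34 + 11 = 929.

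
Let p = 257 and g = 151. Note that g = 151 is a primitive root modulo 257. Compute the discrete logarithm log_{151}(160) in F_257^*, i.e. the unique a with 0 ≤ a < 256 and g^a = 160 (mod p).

175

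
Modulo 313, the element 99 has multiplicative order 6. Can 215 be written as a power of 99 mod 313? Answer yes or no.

yes

⟨99⟩ has order 6; its elements mod 313 are {1, 98, 99, 214, 215, 312}.
215 is in this set.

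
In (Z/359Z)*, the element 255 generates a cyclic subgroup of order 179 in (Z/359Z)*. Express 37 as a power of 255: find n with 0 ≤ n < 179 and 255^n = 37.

105

Baby-step giant-step with m = ceil(sqrt(179)) = 14.
Baby table (255^j mod 359 for j=0..13):
  0:1  1:255  2:46  3:242  4:321  5:3  6:47  7:138
  8:8  9:245  10:9  11:141  12:55  13:24
Giant step factor: 255^(-14) ≡ 169 (mod 359).
Scan 37·169^i mod 359 for i = 0, 1, …:
  i=0: 37   i=1: 150   i=2: 220   i=3: 203
  i=4: 202   i=5: 33   i=6: 192   i=7: 138
Match at i=7, j=7: n = 7·14 + 7 = 105.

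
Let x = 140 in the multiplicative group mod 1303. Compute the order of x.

The order of 140 must divide p − 1 = 1302 = 2 · 3 · 7 · 31.
Divisors: 1, 2, 3, 6, 7, 14, 21, 31, 42, 62, 93, 186, 217, 434, 651, 1302.
Check each in increasing order: 140^1 ≡ 140;  140^2 ≡ 55;  140^3 ≡ 1185;  140^6 ≡ 894;  140^7 ≡ 72;  140^14 ≡ 1275;  140^21 ≡ 590;  140^31 ≡ 1.
Smallest exponent giving 1 is 31.

31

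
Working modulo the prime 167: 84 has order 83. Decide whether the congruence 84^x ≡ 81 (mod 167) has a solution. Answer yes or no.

yes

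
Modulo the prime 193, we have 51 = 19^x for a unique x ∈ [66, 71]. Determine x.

67

Compute 19^66 mod 193 = 23, then multiply by 19 repeatedly:
  19^66=23  19^67=51
Found 51 at exponent 67.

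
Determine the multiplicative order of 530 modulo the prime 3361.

The order of 530 must divide p − 1 = 3360 = 2^5 · 3 · 5 · 7.
Divisors: 1, 2, 3, 4, 5, 6, 7, 8, 10, 12, 14, 15, 16, 20, 21, 24, 28, 30, 32, 35, 40, 42, 48, 56, 60, 70, 80, 84, 96, 105, 112, 120, 140, 160, 168, 210, 224, 240, 280, 336, 420, 480, 560, 672, 840, 1120, 1680, 3360.
Check each in increasing order: 530^1 ≡ 530;  530^2 ≡ 1937;  530^3 ≡ 1505;  530^4 ≡ 1093;  530^5 ≡ 1198;  530^6 ≡ 3072;  530^7 ≡ 1436;  530^8 ≡ 1494;  530^10 ≡ 57;  530^12 ≡ 2857;  530^14 ≡ 1803;  530^15 ≡ 1066;  530^16 ≡ 332;  530^20 ≡ 3249;  530^21 ≡ 1138;  530^24 ≡ 1941;  530^28 ≡ 722;  530^30 ≡ 338;  530^32 ≡ 2672;  530^35 ≡ 1604;  530^40 ≡ 2461;  530^42 ≡ 1059;  530^48 ≡ 3161;  530^56 ≡ 329;  530^60 ≡ 3331;  530^70 ≡ 1651;  530^80 ≡ 3360;  530^84 ≡ 2268;  530^96 ≡ 3029;  530^105 ≡ 3097;  530^112 ≡ 689;  530^120 ≡ 900;  530^140 ≡ 30;  530^160 ≡ 1.
Smallest exponent giving 1 is 160.

160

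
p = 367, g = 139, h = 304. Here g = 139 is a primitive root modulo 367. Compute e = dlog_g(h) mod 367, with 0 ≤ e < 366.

153

Baby-step giant-step with m = ceil(sqrt(366)) = 20.
Baby table (139^j mod 367 for j=0..19):
  0:1  1:139  2:237  3:280  4:18  5:300  6:229  7:269
  8:324  9:262  10:85  11:71  12:327  13:312  14:62  15:177
  16:14  17:111  18:15  19:250
Giant step factor: 139^(-20) ≡ 217 (mod 367).
Scan 304·217^i mod 367 for i = 0, 1, …:
  i=0: 304   i=1: 275   i=2: 221   i=3: 247
  i=4: 17   i=5: 19   i=6: 86   i=7: 312
Match at i=7, j=13: e = 7·20 + 13 = 153.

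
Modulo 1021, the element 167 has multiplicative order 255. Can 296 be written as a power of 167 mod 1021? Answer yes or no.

296 ∈ ⟨167⟩ iff 296^255 ≡ 1 (mod 1021), since |⟨167⟩| = 255.
296^255 mod 1021 = 1.
Since 1 = 1, 296 lies in the subgroup.

yes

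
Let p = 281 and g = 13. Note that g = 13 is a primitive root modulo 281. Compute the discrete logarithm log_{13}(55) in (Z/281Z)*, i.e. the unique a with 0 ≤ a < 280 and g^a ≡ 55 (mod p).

111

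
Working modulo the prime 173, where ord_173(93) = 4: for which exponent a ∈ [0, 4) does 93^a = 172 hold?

2

Successive powers of 93 modulo 173:
  93^0=1  93^1=93  93^2=172
So 93^2 ≡ 172 (mod 173), giving a = 2.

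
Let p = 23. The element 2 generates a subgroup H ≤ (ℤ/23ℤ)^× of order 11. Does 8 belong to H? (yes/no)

yes

8 ∈ ⟨2⟩ iff 8^11 ≡ 1 (mod 23), since |⟨2⟩| = 11.
8^11 mod 23 = 1.
Since 1 = 1, 8 lies in the subgroup.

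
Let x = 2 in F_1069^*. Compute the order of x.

The order of 2 must divide p − 1 = 1068 = 2^2 · 3 · 89.
Divisors: 1, 2, 3, 4, 6, 12, 89, 178, 267, 356, 534, 1068.
Check each in increasing order: 2^1 ≡ 2;  2^2 ≡ 4;  2^3 ≡ 8;  2^4 ≡ 16;  2^6 ≡ 64;  2^12 ≡ 889;  2^89 ≡ 249;  2^178 ≡ 1068;  2^267 ≡ 820;  2^356 ≡ 1.
Smallest exponent giving 1 is 356.

356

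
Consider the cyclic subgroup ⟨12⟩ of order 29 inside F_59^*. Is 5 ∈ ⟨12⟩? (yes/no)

5 ∈ ⟨12⟩ iff 5^29 ≡ 1 (mod 59), since |⟨12⟩| = 29.
5^29 mod 59 = 1.
Since 1 = 1, 5 lies in the subgroup.

yes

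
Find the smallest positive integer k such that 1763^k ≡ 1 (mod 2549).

637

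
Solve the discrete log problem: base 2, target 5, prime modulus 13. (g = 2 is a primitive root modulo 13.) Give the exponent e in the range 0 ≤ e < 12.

Successive powers of 2 modulo 13:
  2^0=1  2^1=2  2^2=4  2^3=8  2^4=3  2^5=6
  2^6=12  2^7=11  2^8=9  2^9=5
So 2^9 ≡ 5 (mod 13), giving e = 9.

9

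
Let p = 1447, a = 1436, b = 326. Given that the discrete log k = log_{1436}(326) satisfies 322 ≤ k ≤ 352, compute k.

Compute 1436^322 mod 1447 = 589, then multiply by 1436 repeatedly:
  1436^322=589  1436^323=756  1436^324=366  1436^325=315  1436^326=876
  1436^327=493  1436^328=365  1436^329=326
Found 326 at exponent 329.

329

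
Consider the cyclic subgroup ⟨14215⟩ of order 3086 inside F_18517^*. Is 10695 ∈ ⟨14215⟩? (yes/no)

no

10695 ∈ ⟨14215⟩ iff 10695^3086 ≡ 1 (mod 18517), since |⟨14215⟩| = 3086.
10695^3086 mod 18517 = 13446.
Since 13446 ≠ 1, 10695 does not lie in the subgroup.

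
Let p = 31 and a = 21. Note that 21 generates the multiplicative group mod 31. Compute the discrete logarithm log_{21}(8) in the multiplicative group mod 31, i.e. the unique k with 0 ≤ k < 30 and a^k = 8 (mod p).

18

Successive powers of 21 modulo 31:
  21^0=1  21^1=21  21^2=7  21^3=23  21^4=18  21^5=6
  21^6=2  21^7=11  21^8=14  21^9=15  21^10=5  21^11=12
  21^12=4  21^13=22  21^14=28  21^15=30  21^16=10  21^17=24
  21^18=8
So 21^18 ≡ 8 (mod 31), giving k = 18.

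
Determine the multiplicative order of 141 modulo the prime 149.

The order of 141 must divide p − 1 = 148 = 2^2 · 37.
Divisors: 1, 2, 4, 37, 74, 148.
Check each in increasing order: 141^1 ≡ 141;  141^2 ≡ 64;  141^4 ≡ 73;  141^37 ≡ 105;  141^74 ≡ 148;  141^148 ≡ 1.
Smallest exponent giving 1 is 148.

148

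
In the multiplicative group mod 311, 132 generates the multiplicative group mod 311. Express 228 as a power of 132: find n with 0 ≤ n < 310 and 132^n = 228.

Baby-step giant-step with m = ceil(sqrt(310)) = 18.
Baby table (132^j mod 311 for j=0..17):
  0:1  1:132  2:8  3:123  4:64  5:51  6:201  7:97
  8:53  9:154  10:113  11:299  12:282  13:215  14:79  15:165
  16:10  17:76
Giant step factor: 132^(-18) ≡ 35 (mod 311).
Scan 228·35^i mod 311 for i = 0, 1, …:
  i=0: 228   i=1: 205   i=2: 22   i=3: 148
  i=4: 204   i=5: 298   i=6: 167   i=7: 247
  i=8: 248   i=9: 283     …   i=14: 138
  i=15: 165
Match at i=15, j=15: n = 15·18 + 15 = 285.

285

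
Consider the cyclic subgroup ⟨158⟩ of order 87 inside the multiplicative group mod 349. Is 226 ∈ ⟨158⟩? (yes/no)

226 ∈ ⟨158⟩ iff 226^87 ≡ 1 (mod 349), since |⟨158⟩| = 87.
226^87 mod 349 = 1.
Since 1 = 1, 226 lies in the subgroup.

yes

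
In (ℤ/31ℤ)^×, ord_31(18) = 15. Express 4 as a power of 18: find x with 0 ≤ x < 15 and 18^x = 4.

3

Successive powers of 18 modulo 31:
  18^0=1  18^1=18  18^2=14  18^3=4
So 18^3 ≡ 4 (mod 31), giving x = 3.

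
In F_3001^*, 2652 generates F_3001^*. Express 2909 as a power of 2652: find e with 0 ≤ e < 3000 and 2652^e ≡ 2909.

Baby-step giant-step with m = ceil(sqrt(3000)) = 55.
Baby table (2652^j mod 3001 for j=0..54):
  0:1  1:2652  2:1761  3:616  4:1088  5:1415  6:1330  7:985
  8:1350  9:7  10:558  11:323  12:1311  13:1614  14:902  15:307
  16:893  17:447  18:49  19:905  20:2261  21:174  22:2295  23:312
  24:2149  25:249  26:128  27:343  28:333  29:822  30:1218  31:1060
  32:2184  33:38  34:1743  35:896  36:2401  37:2331  38:2753  39:2524
  40:1418  41:283  42:266  43:197  44:270  45:1802  46:1312  47:1265
  48:2663  49:923  50:1981  51:1862  52:1379  53:1890  54:610
Giant step factor: 2652^(-55) ≡ 2172 (mod 3001).
Scan 2909·2172^i mod 3001 for i = 0, 1, …:
  i=0: 2909   i=1: 1243   i=2: 1897   i=3: 2912
  i=4: 1757   i=5: 1933   i=6: 77   i=7: 2189
  i=8: 924   i=9: 2260     …   i=20: 1840
  i=21: 2149
Match at i=21, j=24: e = 21·55 + 24 = 1179.

1179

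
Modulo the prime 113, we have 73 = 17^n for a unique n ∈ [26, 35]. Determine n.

Compute 17^26 mod 113 = 102, then multiply by 17 repeatedly:
  17^26=102  17^27=39  17^28=98  17^29=84  17^30=72
  17^31=94  17^32=16  17^33=46  17^34=104  17^35=73
Found 73 at exponent 35.

35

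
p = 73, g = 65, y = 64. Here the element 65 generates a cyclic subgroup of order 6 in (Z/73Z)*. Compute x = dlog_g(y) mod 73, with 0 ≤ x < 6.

2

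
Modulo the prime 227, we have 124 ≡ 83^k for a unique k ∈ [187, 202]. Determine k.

Compute 83^187 mod 227 = 105, then multiply by 83 repeatedly:
  83^187=105  83^188=89  83^189=123  83^190=221  83^191=183
  83^192=207  83^193=156  83^194=9  83^195=66  83^196=30
  83^197=220  83^198=100  83^199=128  83^200=182  83^201=124
Found 124 at exponent 201.

201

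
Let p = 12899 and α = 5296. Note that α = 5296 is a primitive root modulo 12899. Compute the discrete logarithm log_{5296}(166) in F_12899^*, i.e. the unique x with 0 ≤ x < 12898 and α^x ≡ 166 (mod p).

Baby-step giant-step with m = ceil(sqrt(12898)) = 114.
Baby table (5296^j mod 12899 for j=0..113):
  0:1  1:5296  2:5190  3:11370  4:2988  5:10274  6:3122  7:10493
  8:2036  9:11991  10:2559  11:8514  12:8139  13:8585  14:10084  15:3004
  16:4717  17:8768  18:11827  19:11147  20:8688  21:915  22:8715  23:2018
  24:6956  25:12331  26:10238  27:5951  28:4239  29:5484  30:7615  31:6766
  32:12213  33:4462  34:12683  35:4075  36:1173  37:7789  38:12441  39:12343
  40:9295  41:3736  42:11689  43:2643  44:1913  45:5533  46:9139  47:3096
  48:1787  49:8985  50:149  51:2265  52:12269  53:4361  54:6646  55:8744
  56:814  57:2678  58:6687  59:6597  60:7220  61:4484  62:205  63:2164
  64:6232  65:9030  66:6287  67:3633  68:7959  69:9831  70:4612  71:7345
  72:8635  73:4005  74:4524  75:5661  76:3380  77:9567  78:12459  79:4479
  80:12422  81:2012  82:978  83:6989  84:6513  85:922  86:7090  87:12550
  88:9152  89:7449  90:4762  91:2007  92:296  93:6837  94:1259  95:11780
  96:7316  97:9839  98:8283  99:10168  100:9302  101:2111  102:9322  103:4839
  104:9930  105:57  106:5195  107:12052  108:3140  109:2629  110:5163  111:10267
  112:4747  113:12860
Giant step factor: 5296^(-114) ≡ 11206 (mod 12899).
Scan 166·11206^i mod 12899 for i = 0, 1, …:
  i=0: 166   i=1: 2740   i=2: 4820   i=3: 4807
  i=4: 1018   i=5: 4992   i=6: 10288   i=7: 8965
  i=8: 4378   i=9: 4971     …   i=95: 2366
  i=96: 5951
Match at i=96, j=27: x = 96·114 + 27 = 10971.

10971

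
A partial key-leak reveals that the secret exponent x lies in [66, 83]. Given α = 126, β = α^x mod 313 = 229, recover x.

71

Compute 126^66 mod 313 = 97, then multiply by 126 repeatedly:
  126^66=97  126^67=15  126^68=12  126^69=260  126^70=208
  126^71=229
Found 229 at exponent 71.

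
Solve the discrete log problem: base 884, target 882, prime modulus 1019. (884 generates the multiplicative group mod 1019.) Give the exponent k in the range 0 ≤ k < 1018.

215

Baby-step giant-step with m = ceil(sqrt(1018)) = 32.
Baby table (884^j mod 1019 for j=0..31):
  0:1  1:884  2:902  3:510  4:442  5:451  6:255  7:221
  8:735  9:637  10:620  11:877  12:828  13:310  14:948  15:414
  16:155  17:474  18:207  19:587  20:237  21:613  22:803  23:628
  24:816  25:911  26:314  27:408  28:965  29:157  30:204  31:992
Giant step factor: 884^(-32) ≡ 688 (mod 1019).
Scan 882·688^i mod 1019 for i = 0, 1, …:
  i=0: 882   i=1: 511   i=2: 13   i=3: 792
  i=4: 750   i=5: 386   i=6: 628
Match at i=6, j=23: k = 6·32 + 23 = 215.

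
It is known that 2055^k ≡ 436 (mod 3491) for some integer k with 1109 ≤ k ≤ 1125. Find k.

1120

Compute 2055^1109 mod 3491 = 2213, then multiply by 2055 repeatedly:
  2055^1109=2213  2055^1110=2433  2055^1111=703  2055^1112=2882  2055^1113=1774
  2055^1114=966  2055^1115=2242  2055^1116=2681  2055^1117=657  2055^1118=2609
  2055^1119=2810  2055^1120=436
Found 436 at exponent 1120.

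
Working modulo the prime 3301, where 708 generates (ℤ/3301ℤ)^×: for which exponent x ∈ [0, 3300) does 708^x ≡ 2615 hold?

Baby-step giant-step with m = ceil(sqrt(3300)) = 58.
Baby table (708^j mod 3301 for j=0..57):
  0:1  1:708  2:2813  3:1101  4:472  5:775  6:734  7:1415
  8:1617  9:2690  10:3144  11:1078  12:693  13:2096  14:1819  15:462
  16:297  17:2313  18:308  19:198  20:1542  21:2406  22:132  23:1028
  24:1604  25:88  26:2886  27:3270  28:1159  29:1924  30:2180  31:1873
  32:2383  33:353  34:2349  35:2689  36:2436  37:1566  38:2893  39:1624
  40:1044  41:3029  42:2183  43:696  44:919  45:355  46:464  47:1713
  48:1337  49:2510  50:1142  51:3092  52:573  53:2962  54:961  55:382
  56:3075  57:1741
Giant step factor: 708^(-58) ≡ 229 (mod 3301).
Scan 2615·229^i mod 3301 for i = 0, 1, …:
  i=0: 2615   i=1: 1354   i=2: 3073   i=3: 604
  i=4: 2975   i=5: 1269   i=6: 113   i=7: 2770
  i=8: 538   i=9: 1065     …   i=21: 2971
  i=22: 353
Match at i=22, j=33: x = 22·58 + 33 = 1309.

1309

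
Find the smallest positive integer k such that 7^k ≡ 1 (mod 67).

66

The order of 7 must divide p − 1 = 66 = 2 · 3 · 11.
Divisors: 1, 2, 3, 6, 11, 22, 33, 66.
Check each in increasing order: 7^1 ≡ 7;  7^2 ≡ 49;  7^3 ≡ 8;  7^6 ≡ 64;  7^11 ≡ 30;  7^22 ≡ 29;  7^33 ≡ 66;  7^66 ≡ 1.
Smallest exponent giving 1 is 66.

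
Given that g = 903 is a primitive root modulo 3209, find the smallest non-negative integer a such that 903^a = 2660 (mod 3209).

Baby-step giant-step with m = ceil(sqrt(3208)) = 57.
Baby table (903^j mod 3209 for j=0..56):
  0:1  1:903  2:323  3:2859  4:1641  5:2474  6:558  7:61
  8:530  9:449  10:1113  11:622  12:91  13:1948  14:512  15:240
  16:1717  17:504  18:2643  19:2342  20:95  21:2351  22:1804  23:2049
  24:1863  25:773  26:1666  27:2586  28:2215  29:938  30:3047  31:1328
  32:2227  33:2147  34:505  35:337  36:2665  37:2954  38:783  39:1069
  40:2607  41:1924  42:1303  43:2115  44:490  45:2837  46:1029  47:1786
  48:1840  49:2467  50:655  51:1009  52:2980  53:1798  54:3049  55:3134
  56:2873
Giant step factor: 903^(-57) ≡ 2883 (mod 3209).
Scan 2660·2883^i mod 3209 for i = 0, 1, …:
  i=0: 2660   i=1: 2479   i=2: 514   i=3: 2513
  i=4: 2266   i=5: 2563   i=6: 2011   i=7: 2259
  i=8: 1636   i=9: 2567     …   i=38: 743
  i=39: 1666
Match at i=39, j=26: a = 39·57 + 26 = 2249.

2249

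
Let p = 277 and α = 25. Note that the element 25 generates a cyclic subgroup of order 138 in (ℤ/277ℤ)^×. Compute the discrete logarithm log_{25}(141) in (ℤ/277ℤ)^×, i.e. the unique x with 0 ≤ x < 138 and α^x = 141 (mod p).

65

Baby-step giant-step with m = ceil(sqrt(138)) = 12.
Baby table (25^j mod 277 for j=0..11):
  0:1  1:25  2:71  3:113  4:55  5:267  6:27  7:121
  8:255  9:4  10:100  11:7
Giant step factor: 25^(-12) ≡ 19 (mod 277).
Scan 141·19^i mod 277 for i = 0, 1, …:
  i=0: 141   i=1: 186   i=2: 210   i=3: 112
  i=4: 189   i=5: 267
Match at i=5, j=5: x = 5·12 + 5 = 65.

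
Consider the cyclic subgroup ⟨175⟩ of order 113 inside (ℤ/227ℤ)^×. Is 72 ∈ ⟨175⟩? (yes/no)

no

72 ∈ ⟨175⟩ iff 72^113 ≡ 1 (mod 227), since |⟨175⟩| = 113.
72^113 mod 227 = 226.
Since 226 ≠ 1, 72 does not lie in the subgroup.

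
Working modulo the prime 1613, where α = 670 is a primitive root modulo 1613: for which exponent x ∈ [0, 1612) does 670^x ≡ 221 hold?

Baby-step giant-step with m = ceil(sqrt(1612)) = 41.
Baby table (670^j mod 1613 for j=0..40):
  0:1  1:670  2:486  3:1407  4:698  5:1503  6:498  7:1382
  8:78  9:644  10:809  11:62  12:1215  13:1098  14:132  15:1338
  16:1245  17:229  18:195  19:1610  20:1216  21:155  22:618  23:1132
  24:330  25:119  26:693  27:1379  28:1294  29:799  30:1427  31:1194
  32:1545  33:1217  34:825  35:1104  36:926  37:1028  38:9  39:1191
  40:1148
Giant step factor: 670^(-41) ≡ 850 (mod 1613).
Scan 221·850^i mod 1613 for i = 0, 1, …:
  i=0: 221   i=1: 742   i=2: 17   i=3: 1546
  i=4: 1118   i=5: 243   i=6: 86   i=7: 515
  i=8: 627   i=9: 660     …   i=25: 768
  i=26: 1148
Match at i=26, j=40: x = 26·41 + 40 = 1106.

1106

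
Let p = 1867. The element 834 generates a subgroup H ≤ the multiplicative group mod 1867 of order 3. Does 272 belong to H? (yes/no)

no

272 ∈ ⟨834⟩ iff 272^3 ≡ 1 (mod 1867), since |⟨834⟩| = 3.
272^3 mod 1867 = 1122.
Since 1122 ≠ 1, 272 does not lie in the subgroup.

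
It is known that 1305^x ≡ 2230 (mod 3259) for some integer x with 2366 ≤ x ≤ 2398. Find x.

Compute 1305^2366 mod 3259 = 1303, then multiply by 1305 repeatedly:
  1305^2366=1303  1305^2367=2476  1305^2368=1511  1305^2369=160  1305^2370=224
  1305^2371=2269  1305^2372=1873  1305^2373=15  1305^2374=21  1305^2375=1333
  1305^2376=2518  1305^2377=918  1305^2378=1937  1305^2379=2060  1305^2380=2884
  1305^2381=2734  1305^2382=2524  1305^2383=2230
Found 2230 at exponent 2383.

2383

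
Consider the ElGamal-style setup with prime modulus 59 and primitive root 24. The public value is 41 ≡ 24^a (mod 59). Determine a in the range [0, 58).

Baby-step giant-step with m = ceil(sqrt(58)) = 8.
Baby table (24^j mod 59 for j=0..7):
  0:1  1:24  2:45  3:18  4:19  5:43  6:29  7:47
Giant step factor: 24^(-8) ≡ 17 (mod 59).
Scan 41·17^i mod 59 for i = 0, 1, …:
  i=0: 41   i=1: 48   i=2: 49   i=3: 7
  i=4: 1
Match at i=4, j=0: a = 4·8 + 0 = 32.

32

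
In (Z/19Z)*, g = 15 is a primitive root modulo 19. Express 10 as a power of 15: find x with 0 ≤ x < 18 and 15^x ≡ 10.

Successive powers of 15 modulo 19:
  15^0=1  15^1=15  15^2=16  15^3=12  15^4=9  15^5=2
  15^6=11  15^7=13  15^8=5  15^9=18  15^10=4  15^11=3
  15^12=7  15^13=10
So 15^13 ≡ 10 (mod 19), giving x = 13.

13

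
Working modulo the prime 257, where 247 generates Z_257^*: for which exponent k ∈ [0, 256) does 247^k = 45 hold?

Baby-step giant-step with m = ceil(sqrt(256)) = 16.
Baby table (247^j mod 257 for j=0..15):
  0:1  1:247  2:100  3:28  4:234  5:230  6:13  7:127
  8:15  9:107  10:215  11:163  12:169  13:109  14:195  15:106
Giant step factor: 247^(-16) ≡ 8 (mod 257).
Scan 45·8^i mod 257 for i = 0, 1, …:
  i=0: 45   i=1: 103   i=2: 53   i=3: 167
  i=4: 51   i=5: 151   i=6: 180   i=7: 155
  i=8: 212   i=9: 154   i=10: 204   i=11: 90
  i=12: 206   i=13: 106
Match at i=13, j=15: k = 13·16 + 15 = 223.

223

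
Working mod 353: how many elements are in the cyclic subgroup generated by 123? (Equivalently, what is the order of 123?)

352

The order of 123 must divide p − 1 = 352 = 2^5 · 11.
Divisors: 1, 2, 4, 8, 11, 16, 22, 32, 44, 88, 176, 352.
Check each in increasing order: 123^1 ≡ 123;  123^2 ≡ 303;  123^4 ≡ 29;  123^8 ≡ 135;  123^11 ≡ 6;  123^16 ≡ 222;  123^22 ≡ 36;  123^32 ≡ 217;  123^44 ≡ 237;  123^88 ≡ 42;  123^176 ≡ 352;  123^352 ≡ 1.
Smallest exponent giving 1 is 352.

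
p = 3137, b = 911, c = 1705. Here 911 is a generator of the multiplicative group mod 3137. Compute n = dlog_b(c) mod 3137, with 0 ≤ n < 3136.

Baby-step giant-step with m = ceil(sqrt(3136)) = 56.
Baby table (911^j mod 3137 for j=0..55):
  0:1  1:911  2:1753  3:250  4:1886  5:2207  6:2897  7:950
  8:2775  9:2740  10:2225  11:473  12:1134  13:1001  14:2181  15:1170
  16:2427  17:2549  18:759  19:1309  20:439  21:1530  22:1002  23:3092
  24:2923  25:2677  26:1298  27:2966  28:1069  29:1389  30:1168  31:605
  32:2180  33:259  34:674  35:2299  36:2010  37:2239  38:679  39:580
  40:1364  41:352  42:698  43:2204  44:164  45:1965  46:2025  47:219
  48:1878  49:1193  50:1421  51:2087  52:235  53:769  54:1008  55:2284
Giant step factor: 911^(-56) ≡ 1500 (mod 3137).
Scan 1705·1500^i mod 3137 for i = 0, 1, …:
  i=0: 1705   i=1: 845   i=2: 152   i=3: 2136
  i=4: 1123   i=5: 3068   i=6: 21   i=7: 130
  i=8: 506   i=9: 2983     …   i=30: 2985
  i=31: 1001
Match at i=31, j=13: n = 31·56 + 13 = 1749.

1749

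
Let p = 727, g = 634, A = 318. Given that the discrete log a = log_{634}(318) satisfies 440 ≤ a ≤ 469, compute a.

441

Compute 634^440 mod 727 = 278, then multiply by 634 repeatedly:
  634^440=278  634^441=318
Found 318 at exponent 441.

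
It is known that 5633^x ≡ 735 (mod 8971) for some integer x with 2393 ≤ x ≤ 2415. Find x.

2401

Compute 5633^2393 mod 8971 = 242, then multiply by 5633 repeatedly:
  5633^2393=242  5633^2394=8565  5633^2395=607  5633^2396=1280  5633^2397=6527
  5633^2398=3433  5633^2399=5584  5633^2400=2346  5633^2401=735
Found 735 at exponent 2401.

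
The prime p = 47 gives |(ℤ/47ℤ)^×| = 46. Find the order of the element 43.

The order of 43 must divide p − 1 = 46 = 2 · 23.
Divisors: 1, 2, 23, 46.
Check each in increasing order: 43^1 ≡ 43;  43^2 ≡ 16;  43^23 ≡ 46;  43^46 ≡ 1.
Smallest exponent giving 1 is 46.

46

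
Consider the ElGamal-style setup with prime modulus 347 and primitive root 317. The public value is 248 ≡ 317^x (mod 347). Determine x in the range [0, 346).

81

Baby-step giant-step with m = ceil(sqrt(346)) = 19.
Baby table (317^j mod 347 for j=0..18):
  0:1  1:317  2:206  3:66  4:102  5:63  6:192  7:139
  8:341  9:180  10:152  11:298  12:82  13:316  14:236  15:207
  16:36  17:308  18:129
Giant step factor: 317^(-19) ≡ 72 (mod 347).
Scan 248·72^i mod 347 for i = 0, 1, …:
  i=0: 248   i=1: 159   i=2: 344   i=3: 131
  i=4: 63
Match at i=4, j=5: x = 4·19 + 5 = 81.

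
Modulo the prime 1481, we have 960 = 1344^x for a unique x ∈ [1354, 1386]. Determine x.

1359

Compute 1344^1354 mod 1481 = 319, then multiply by 1344 repeatedly:
  1344^1354=319  1344^1355=727  1344^1356=1109  1344^1357=610  1344^1358=847
  1344^1359=960
Found 960 at exponent 1359.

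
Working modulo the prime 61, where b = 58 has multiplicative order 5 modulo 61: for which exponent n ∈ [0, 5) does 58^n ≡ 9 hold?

2

Successive powers of 58 modulo 61:
  58^0=1  58^1=58  58^2=9
So 58^2 ≡ 9 (mod 61), giving n = 2.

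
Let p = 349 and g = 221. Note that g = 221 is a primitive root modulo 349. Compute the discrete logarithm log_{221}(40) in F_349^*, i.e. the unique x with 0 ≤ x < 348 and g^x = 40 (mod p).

269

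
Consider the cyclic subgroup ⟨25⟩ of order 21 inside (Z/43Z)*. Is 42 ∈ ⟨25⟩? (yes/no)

42 ∈ ⟨25⟩ iff 42^21 ≡ 1 (mod 43), since |⟨25⟩| = 21.
42^21 mod 43 = 42.
Since 42 ≠ 1, 42 does not lie in the subgroup.

no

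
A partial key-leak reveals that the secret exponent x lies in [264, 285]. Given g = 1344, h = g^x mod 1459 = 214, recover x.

281

Compute 1344^264 mod 1459 = 1067, then multiply by 1344 repeatedly:
  1344^264=1067  1344^265=1310  1344^266=1086  1344^267=584  1344^268=1413
  1344^269=913  1344^270=53  1344^271=1200  1344^272=605  1344^273=457
  1344^274=1428  1344^275=647  1344^276=4  1344^277=999  1344^278=376
  1344^279=530  1344^280=328  1344^281=214
Found 214 at exponent 281.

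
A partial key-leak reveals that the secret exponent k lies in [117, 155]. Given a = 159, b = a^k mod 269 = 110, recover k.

135

Compute 159^117 mod 269 = 123, then multiply by 159 repeatedly:
  159^117=123  159^118=189  159^119=192  159^120=131  159^121=116
  159^122=152  159^123=227  159^124=47  159^125=210  159^126=34
  159^127=26  159^128=99  159^129=139  159^130=43  159^131=112
  159^132=54  159^133=247  159^134=268  159^135=110
Found 110 at exponent 135.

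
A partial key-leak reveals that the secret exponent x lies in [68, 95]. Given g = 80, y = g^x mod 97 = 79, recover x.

78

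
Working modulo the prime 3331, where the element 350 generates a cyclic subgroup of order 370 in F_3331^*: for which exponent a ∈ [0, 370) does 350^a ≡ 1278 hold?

Baby-step giant-step with m = ceil(sqrt(370)) = 20.
Baby table (350^j mod 3331 for j=0..19):
  0:1  1:350  2:2584  3:1699  4:1732  5:3289  6:1955  7:1395
  8:1924  9:538  10:1764  11:1165  12:1368  13:2467  14:721  15:2525
  16:1035  17:2502  18:2978  19:3028
Giant step factor: 350^(-20) ≡ 1813 (mod 3331).
Scan 1278·1813^i mod 3331 for i = 0, 1, …:
  i=0: 1278   i=1: 1969   i=2: 2296   i=3: 2229
  i=4: 674   i=5: 2816   i=6: 2316   i=7: 1848
  i=8: 2769   i=9: 380   i=10: 2754   i=11: 3164
  i=12: 350
Match at i=12, j=1: a = 12·20 + 1 = 241.

241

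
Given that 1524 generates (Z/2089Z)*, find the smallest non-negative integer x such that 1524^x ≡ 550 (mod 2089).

Baby-step giant-step with m = ceil(sqrt(2088)) = 46.
Baby table (1524^j mod 2089 for j=0..45):
  0:1  1:1524  2:1697  3:46  4:1167  5:769  6:27  7:1457
  8:1950  9:1242  10:174  11:1962  12:729  13:1737  14:425  15:110
  16:520  17:749  18:882  19:941  20:1030  21:881  22:1506  23:1422
  24:835  25:339  26:653  27:808  28:971  29:792  30:1655  31:797
  32:919  33:926  34:1149  35:494  36:816  37:629  38:1834  39:2023
  40:1777  41:804  42:1142  43:271  44:1471  45:307
Giant step factor: 1524^(-46) ≡ 768 (mod 2089).
Scan 550·768^i mod 2089 for i = 0, 1, …:
  i=0: 550   i=1: 422   i=2: 301   i=3: 1378
  i=4: 1270   i=5: 1886   i=6: 771   i=7: 941
Match at i=7, j=19: x = 7·46 + 19 = 341.

341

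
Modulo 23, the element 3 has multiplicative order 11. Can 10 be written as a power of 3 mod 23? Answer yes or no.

10 ∈ ⟨3⟩ iff 10^11 ≡ 1 (mod 23), since |⟨3⟩| = 11.
10^11 mod 23 = 22.
Since 22 ≠ 1, 10 does not lie in the subgroup.

no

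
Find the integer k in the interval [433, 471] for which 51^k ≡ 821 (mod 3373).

446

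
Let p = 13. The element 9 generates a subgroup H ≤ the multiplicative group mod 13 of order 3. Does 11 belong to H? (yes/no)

no

11 ∈ ⟨9⟩ iff 11^3 ≡ 1 (mod 13), since |⟨9⟩| = 3.
11^3 mod 13 = 5.
Since 5 ≠ 1, 11 does not lie in the subgroup.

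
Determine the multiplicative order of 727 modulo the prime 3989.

The order of 727 must divide p − 1 = 3988 = 2^2 · 997.
Divisors: 1, 2, 4, 997, 1994, 3988.
Check each in increasing order: 727^1 ≡ 727;  727^2 ≡ 1981;  727^4 ≡ 3174;  727^997 ≡ 3988;  727^1994 ≡ 1.
Smallest exponent giving 1 is 1994.

1994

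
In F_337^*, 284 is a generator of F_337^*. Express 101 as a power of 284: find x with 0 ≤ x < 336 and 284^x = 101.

269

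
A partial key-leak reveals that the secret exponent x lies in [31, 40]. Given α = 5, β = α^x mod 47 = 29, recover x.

35

Compute 5^31 mod 47 = 39, then multiply by 5 repeatedly:
  5^31=39  5^32=7  5^33=35  5^34=34  5^35=29
Found 29 at exponent 35.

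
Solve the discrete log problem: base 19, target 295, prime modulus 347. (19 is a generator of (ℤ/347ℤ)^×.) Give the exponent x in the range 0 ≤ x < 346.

Baby-step giant-step with m = ceil(sqrt(346)) = 19.
Baby table (19^j mod 347 for j=0..18):
  0:1  1:19  2:14  3:266  4:196  5:254  6:315  7:86
  8:246  9:163  10:321  11:200  12:330  13:24  14:109  15:336
  16:138  17:193  18:197
Giant step factor: 19^(-19) ≡ 211 (mod 347).
Scan 295·211^i mod 347 for i = 0, 1, …:
  i=0: 295   i=1: 132   i=2: 92   i=3: 327
  i=4: 291   i=5: 329   i=6: 19
Match at i=6, j=1: x = 6·19 + 1 = 115.

115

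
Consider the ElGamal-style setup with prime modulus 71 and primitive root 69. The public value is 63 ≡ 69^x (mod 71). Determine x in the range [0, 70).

Successive powers of 69 modulo 71:
  69^0=1  69^1=69  69^2=4  69^3=63
So 69^3 ≡ 63 (mod 71), giving x = 3.

3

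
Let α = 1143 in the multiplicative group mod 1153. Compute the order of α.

The order of 1143 must divide p − 1 = 1152 = 2^7 · 3^2.
Divisors: 1, 2, 3, 4, 6, 8, 9, 12, 16, 18, 24, 32, 36, 48, 64, 72, 96, 128, 144, 192, 288, 384, 576, 1152.
Check each in increasing order: 1143^1 ≡ 1143;  1143^2 ≡ 100;  1143^3 ≡ 153;  1143^4 ≡ 776;  1143^6 ≡ 349;  1143^8 ≡ 310;  1143^9 ≡ 359;  1143^12 ≡ 736;  1143^16 ≡ 401;  1143^18 ≡ 898;  1143^24 ≡ 939;  1143^32 ≡ 534;  1143^36 ≡ 457;  1143^48 ≡ 829;  1143^64 ≡ 365;  1143^72 ≡ 156;  1143^96 ≡ 53;  1143^128 ≡ 630;  1143^144 ≡ 123;  1143^192 ≡ 503;  1143^288 ≡ 140;  1143^384 ≡ 502;  1143^576 ≡ 1152;  1143^1152 ≡ 1.
Smallest exponent giving 1 is 1152.

1152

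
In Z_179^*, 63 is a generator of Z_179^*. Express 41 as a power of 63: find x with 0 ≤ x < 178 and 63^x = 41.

5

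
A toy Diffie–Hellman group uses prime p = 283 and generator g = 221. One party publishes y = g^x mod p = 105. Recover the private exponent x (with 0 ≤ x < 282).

140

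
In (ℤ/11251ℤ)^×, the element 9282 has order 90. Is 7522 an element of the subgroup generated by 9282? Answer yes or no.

yes

7522 ∈ ⟨9282⟩ iff 7522^90 ≡ 1 (mod 11251), since |⟨9282⟩| = 90.
7522^90 mod 11251 = 1.
Since 1 = 1, 7522 lies in the subgroup.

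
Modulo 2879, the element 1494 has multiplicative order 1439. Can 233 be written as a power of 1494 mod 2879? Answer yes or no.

233 ∈ ⟨1494⟩ iff 233^1439 ≡ 1 (mod 2879), since |⟨1494⟩| = 1439.
233^1439 mod 2879 = 2878.
Since 2878 ≠ 1, 233 does not lie in the subgroup.

no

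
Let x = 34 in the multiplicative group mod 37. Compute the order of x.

9

The order of 34 must divide p − 1 = 36 = 2^2 · 3^2.
Divisors: 1, 2, 3, 4, 6, 9, 12, 18, 36.
Check each in increasing order: 34^1 ≡ 34;  34^2 ≡ 9;  34^3 ≡ 10;  34^4 ≡ 7;  34^6 ≡ 26;  34^9 ≡ 1.
Smallest exponent giving 1 is 9.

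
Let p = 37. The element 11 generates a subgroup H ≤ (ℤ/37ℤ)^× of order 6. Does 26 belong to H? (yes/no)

yes

⟨11⟩ has order 6; its elements mod 37 are {1, 10, 11, 26, 27, 36}.
26 is in this set.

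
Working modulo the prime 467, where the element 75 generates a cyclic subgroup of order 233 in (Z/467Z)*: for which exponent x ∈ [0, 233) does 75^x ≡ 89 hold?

Baby-step giant-step with m = ceil(sqrt(233)) = 16.
Baby table (75^j mod 467 for j=0..15):
  0:1  1:75  2:21  3:174  4:441  5:385  6:388  7:146
  8:209  9:264  10:186  11:407  12:170  13:141  14:301  15:159
Giant step factor: 75^(-16) ≡ 368 (mod 467).
Scan 89·368^i mod 467 for i = 0, 1, …:
  i=0: 89   i=1: 62   i=2: 400   i=3: 95
  i=4: 402   i=5: 364   i=6: 390   i=7: 151
  i=8: 462   i=9: 28     …   i=13: 74
  i=14: 146
Match at i=14, j=7: x = 14·16 + 7 = 231.

231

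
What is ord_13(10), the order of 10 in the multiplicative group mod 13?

6

The order of 10 must divide p − 1 = 12 = 2^2 · 3.
Divisors: 1, 2, 3, 4, 6, 12.
Check each in increasing order: 10^1 ≡ 10;  10^2 ≡ 9;  10^3 ≡ 12;  10^4 ≡ 3;  10^6 ≡ 1.
Smallest exponent giving 1 is 6.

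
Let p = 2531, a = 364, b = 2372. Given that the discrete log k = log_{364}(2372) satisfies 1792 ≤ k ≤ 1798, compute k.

1797

Compute 364^1792 mod 2531 = 62, then multiply by 364 repeatedly:
  364^1792=62  364^1793=2320  364^1794=1657  364^1795=770  364^1796=1870
  364^1797=2372
Found 2372 at exponent 1797.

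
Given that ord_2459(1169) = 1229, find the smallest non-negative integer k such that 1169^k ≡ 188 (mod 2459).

165

Baby-step giant-step with m = ceil(sqrt(1229)) = 36.
Baby table (1169^j mod 2459 for j=0..35):
  0:1  1:1169  2:1816  3:787  4:337  5:513  6:2160  7:2106
  8:455  9:751  10:56  11:1530  12:877  13:2269  14:1659  15:1679
  16:469  17:2363  18:890  19:253  20:677  21:2074  22:2391  23:1655
  24:1921  25:582  26:1674  27:2001  28:660  29:1873  30:1027  31:571
  32:1110  33:1697  34:1839  35:625
Giant step factor: 1169^(-36) ≡ 57 (mod 2459).
Scan 188·57^i mod 2459 for i = 0, 1, …:
  i=0: 188   i=1: 880   i=2: 980   i=3: 1762
  i=4: 2074
Match at i=4, j=21: k = 4·36 + 21 = 165.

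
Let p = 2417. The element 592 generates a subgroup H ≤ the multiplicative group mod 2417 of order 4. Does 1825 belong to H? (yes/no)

1825 ∈ ⟨592⟩ iff 1825^4 ≡ 1 (mod 2417), since |⟨592⟩| = 4.
1825^4 mod 2417 = 1.
Since 1 = 1, 1825 lies in the subgroup.

yes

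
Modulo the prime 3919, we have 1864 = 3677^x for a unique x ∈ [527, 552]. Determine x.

Compute 3677^527 mod 3919 = 2728, then multiply by 3677 repeatedly:
  3677^527=2728  3677^528=2135  3677^529=638  3677^530=2364  3677^531=86
  3677^532=2702  3677^533=589  3677^534=2465  3677^535=3077  3677^536=3895
  3677^537=1889  3677^538=1385  3677^539=1864
Found 1864 at exponent 539.

539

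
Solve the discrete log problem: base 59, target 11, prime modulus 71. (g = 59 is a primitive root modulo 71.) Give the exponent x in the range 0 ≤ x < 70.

57

Baby-step giant-step with m = ceil(sqrt(70)) = 9.
Baby table (59^j mod 71 for j=0..8):
  0:1  1:59  2:2  3:47  4:4  5:23  6:8  7:46
  8:16
Giant step factor: 59^(-9) ≡ 44 (mod 71).
Scan 11·44^i mod 71 for i = 0, 1, …:
  i=0: 11   i=1: 58   i=2: 67   i=3: 37
  i=4: 66   i=5: 64   i=6: 47
Match at i=6, j=3: x = 6·9 + 3 = 57.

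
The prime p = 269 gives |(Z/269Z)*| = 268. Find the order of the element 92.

134

The order of 92 must divide p − 1 = 268 = 2^2 · 67.
Divisors: 1, 2, 4, 67, 134, 268.
Check each in increasing order: 92^1 ≡ 92;  92^2 ≡ 125;  92^4 ≡ 23;  92^67 ≡ 268;  92^134 ≡ 1.
Smallest exponent giving 1 is 134.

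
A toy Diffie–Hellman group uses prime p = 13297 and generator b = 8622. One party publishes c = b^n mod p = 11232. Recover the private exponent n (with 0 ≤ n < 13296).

Baby-step giant-step with m = ceil(sqrt(13296)) = 116.
Baby table (8622^j mod 13297 for j=0..115):
  0:1  1:8622  2:8654  3:5321  4:3012  5:423  6:3728  7:3967
  8:3590  9:10861  10:6068  11:7898  12:2619  13:2712  14:6738  15:443
  16:3307  17:4186  18:3634  19:4616  20:1231  21:2676  22:2177  23:8027
  24:11206  25:2130  26:1703  27:3378  28:4686  29:6406  30:10091  31:2331
  32:6115  33:925  34:10447  35:156  36:2035  37:7027  38:5662  39:4477
  40:12800  41:9797  42:7190  43:1566  44:5597  45:2521  46:8764  47:9654
  48:10865  49:665  50:2623  51:10606  52:1463  53:8430  54:2058  55:5878
  56:5249  57:7187  58:2294  59:6229  60:13152  61:13025  62:8385  63:12978
  64:2061  65:5150  66:4617  67:9853  68:11330  69:7498  70:11039  71:11629
  72:5858  73:5670  74:6968  75:2250  76:12474  77:4692  78:4950  79:8827
  80:7663  81:10890  82:3463  83:6221  84:10661  85:10278  86:5708  87:2179
  88:11974  89:1920  90:12772  91:7727  92:4224  93:12142  94:1043  95:3974
  96:10756  97:4954  98:3424  99:2388  100:5580  101:2214  102:7913  103:12276
  104:12849  105:6771  106:5732  107:9652  108:6918  109:9951  110:5278  111:4582
  112:617  113:974  114:7421  115:11995
Giant step factor: 8622^(-116) ≡ 3655 (mod 13297).
Scan 11232·3655^i mod 13297 for i = 0, 1, …:
  i=0: 11232   i=1: 5121   i=2: 8376   i=3: 4586
  i=4: 7610   i=5: 10523   i=6: 6641   i=7: 5830
  i=8: 6856   i=9: 7132     …   i=56: 12846
  i=57: 423
Match at i=57, j=5: n = 57·116 + 5 = 6617.

6617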